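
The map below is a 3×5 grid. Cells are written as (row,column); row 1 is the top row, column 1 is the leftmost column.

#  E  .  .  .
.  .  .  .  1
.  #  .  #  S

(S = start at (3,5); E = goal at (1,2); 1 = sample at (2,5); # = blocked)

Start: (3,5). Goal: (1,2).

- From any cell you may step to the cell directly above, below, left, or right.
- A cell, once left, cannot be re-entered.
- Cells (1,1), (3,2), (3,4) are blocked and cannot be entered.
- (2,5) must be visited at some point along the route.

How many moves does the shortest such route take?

Any route passes through (2,5) somewhere between (3,5) and (1,2). Summing Manhattan distances along the two legs ((3,5) → (2,5) → (1,2)) gives a lower bound of 1 + 4 = 5 moves.
A route of 5 moves achieves this: (3,5) → (2,5) → (1,5) → (1,4) → (1,3) → (1,2).
Since 5 matches the lower bound, it is optimal.

5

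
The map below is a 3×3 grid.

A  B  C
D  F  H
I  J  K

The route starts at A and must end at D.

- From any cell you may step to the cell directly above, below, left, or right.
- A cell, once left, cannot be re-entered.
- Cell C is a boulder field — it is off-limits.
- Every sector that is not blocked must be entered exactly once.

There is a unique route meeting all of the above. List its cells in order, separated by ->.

A -> B -> F -> H -> K -> J -> I -> D

Need to visit all 8 open cells exactly once, starting at A and ending at D.
Route from A: right 1 to B, down 1 to F, right 1 to H, down 1 to K, left 2 to I, up 1 to D — 7 moves in all.
Check: all 8 open cells covered.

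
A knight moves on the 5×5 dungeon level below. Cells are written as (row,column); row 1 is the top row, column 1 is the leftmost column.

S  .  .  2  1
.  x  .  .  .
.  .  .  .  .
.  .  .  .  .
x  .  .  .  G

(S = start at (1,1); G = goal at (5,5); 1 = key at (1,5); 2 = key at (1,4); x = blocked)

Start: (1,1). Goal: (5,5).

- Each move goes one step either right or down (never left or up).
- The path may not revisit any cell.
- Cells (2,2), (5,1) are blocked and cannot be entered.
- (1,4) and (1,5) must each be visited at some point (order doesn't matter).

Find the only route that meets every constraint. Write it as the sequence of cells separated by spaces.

(1,1) (1,2) (1,3) (1,4) (1,5) (2,5) (3,5) (4,5) (5,5)

Moves only go right or down, so the column and row indices never decrease.
Route from (1,1): 4× right (reaching (1,5)), 4× down (reaching (5,5)) — 8 moves in all.
Check: all required cells visited.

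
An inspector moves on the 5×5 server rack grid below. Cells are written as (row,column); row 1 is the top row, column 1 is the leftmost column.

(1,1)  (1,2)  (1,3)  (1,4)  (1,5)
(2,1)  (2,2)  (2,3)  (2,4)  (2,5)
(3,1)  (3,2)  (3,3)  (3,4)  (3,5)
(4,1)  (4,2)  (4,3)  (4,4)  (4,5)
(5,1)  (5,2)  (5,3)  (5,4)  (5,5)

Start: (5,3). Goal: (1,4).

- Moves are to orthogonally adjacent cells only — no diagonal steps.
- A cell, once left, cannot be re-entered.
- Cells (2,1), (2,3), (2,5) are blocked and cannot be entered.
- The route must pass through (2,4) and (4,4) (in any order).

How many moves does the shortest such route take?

Any route passes through (2,4) and (4,4) in some order between (5,3) and (1,4). Summing Manhattan distances along each leg and taking the cheapest ordering ((5,3) → (4,4) → (2,4) → (1,4)) gives a lower bound of 2 + 2 + 1 = 5 moves.
A route of 5 moves achieves this: (5,3) → (4,3) → (4,4) → (3,4) → (2,4) → (1,4).
Since 5 matches the lower bound, it is optimal.

5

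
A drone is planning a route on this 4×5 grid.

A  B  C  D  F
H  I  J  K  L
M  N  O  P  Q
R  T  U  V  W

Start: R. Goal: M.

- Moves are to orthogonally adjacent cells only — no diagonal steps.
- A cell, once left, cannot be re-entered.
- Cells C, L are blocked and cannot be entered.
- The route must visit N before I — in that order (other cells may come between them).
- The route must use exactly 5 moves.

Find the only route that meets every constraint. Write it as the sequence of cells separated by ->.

The waypoints must appear in the order N, I, with no cell reused.
Route from R: right to T, 2× up (reaching I), left to H, down to M — 5 moves in all.
Check: order respected (N at step 2, I at step 3); 5 moves as required.

R -> T -> N -> I -> H -> M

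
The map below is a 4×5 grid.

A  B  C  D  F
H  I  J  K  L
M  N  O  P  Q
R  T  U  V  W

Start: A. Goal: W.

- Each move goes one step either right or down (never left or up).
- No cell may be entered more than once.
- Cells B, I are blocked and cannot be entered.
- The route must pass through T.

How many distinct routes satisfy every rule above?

A right/down-only route from A to W makes exactly 3 down-moves and 4 right-moves in some order.
With no other constraints that would be C(7,3) = 35 routes.
Split at T and multiply the segment counts (each segment already excludes blocked cells): A→T: 2; T→W: 1; product = 2.
That gives 2 routes.

2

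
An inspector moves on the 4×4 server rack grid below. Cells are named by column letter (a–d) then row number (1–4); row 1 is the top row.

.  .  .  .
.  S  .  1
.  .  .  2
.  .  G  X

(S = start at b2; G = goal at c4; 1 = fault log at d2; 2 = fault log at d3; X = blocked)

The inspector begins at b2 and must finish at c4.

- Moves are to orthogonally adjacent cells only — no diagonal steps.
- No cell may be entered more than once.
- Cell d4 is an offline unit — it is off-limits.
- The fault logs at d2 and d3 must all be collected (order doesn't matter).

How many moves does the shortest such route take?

5

Any route passes through d2 and d3 in some order between b2 and c4. Summing Manhattan distances along each leg and taking the cheapest ordering (b2 → d2 → d3 → c4) gives a lower bound of 2 + 1 + 2 = 5 moves.
A route of 5 moves achieves this: b2 → c2 → d2 → d3 → c3 → c4.
Since 5 matches the lower bound, it is optimal.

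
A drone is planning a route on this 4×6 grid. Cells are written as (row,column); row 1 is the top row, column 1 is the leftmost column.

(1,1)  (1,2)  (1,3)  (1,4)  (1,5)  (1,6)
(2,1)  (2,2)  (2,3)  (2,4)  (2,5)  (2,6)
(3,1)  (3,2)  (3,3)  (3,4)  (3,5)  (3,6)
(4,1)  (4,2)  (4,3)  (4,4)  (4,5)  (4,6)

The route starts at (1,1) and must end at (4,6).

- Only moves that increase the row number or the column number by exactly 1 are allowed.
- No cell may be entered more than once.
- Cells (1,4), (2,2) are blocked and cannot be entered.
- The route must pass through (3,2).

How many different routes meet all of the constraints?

A right/down-only route from (1,1) to (4,6) makes exactly 3 down-moves and 5 right-moves in some order.
With no other constraints that would be C(8,3) = 56 routes.
Split at (3,2) and multiply the segment counts (each segment already excludes blocked cells): (1,1)→(3,2): 1; (3,2)→(4,6): 5; product = 5.
That gives 5 routes.

5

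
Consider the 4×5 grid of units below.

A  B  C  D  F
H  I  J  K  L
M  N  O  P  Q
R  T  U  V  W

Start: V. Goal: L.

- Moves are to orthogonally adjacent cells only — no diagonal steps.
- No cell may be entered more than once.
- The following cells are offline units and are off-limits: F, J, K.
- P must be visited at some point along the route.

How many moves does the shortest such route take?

3

Any route passes through P somewhere between V and L. Summing Manhattan distances along the two legs (V → P → L) gives a lower bound of 1 + 2 = 3 moves.
A route of 3 moves achieves this: V → P → Q → L.
Since 3 matches the lower bound, it is optimal.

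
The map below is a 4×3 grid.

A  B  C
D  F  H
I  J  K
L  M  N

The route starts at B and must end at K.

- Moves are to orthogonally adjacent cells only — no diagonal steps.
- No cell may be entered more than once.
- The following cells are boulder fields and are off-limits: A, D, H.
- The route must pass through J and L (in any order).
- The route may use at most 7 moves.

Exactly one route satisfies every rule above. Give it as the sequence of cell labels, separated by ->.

The 7-move cap with required stops at J, L leaves no slack for detours.
Route from B: 2× down (reaching J), left to I, down to L, 2× right (reaching N), up to K — 7 moves in all.
Check: all required cells visited; 7 ≤ 7 moves.

B -> F -> J -> I -> L -> M -> N -> K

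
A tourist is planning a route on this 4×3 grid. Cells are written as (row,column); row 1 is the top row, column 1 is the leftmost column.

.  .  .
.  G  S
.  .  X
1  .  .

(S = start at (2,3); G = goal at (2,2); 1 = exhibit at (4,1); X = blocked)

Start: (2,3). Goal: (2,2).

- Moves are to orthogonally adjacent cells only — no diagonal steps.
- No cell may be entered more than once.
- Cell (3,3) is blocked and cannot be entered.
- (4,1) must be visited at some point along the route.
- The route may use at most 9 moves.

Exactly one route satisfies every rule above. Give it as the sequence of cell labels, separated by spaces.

(2,3) (1,3) (1,2) (1,1) (2,1) (3,1) (4,1) (4,2) (3,2) (2,2)

The 9-move cap with required stops at (4,1) leaves no slack for detours.
Route from (2,3): up 1 to (1,3), left 2 to (1,1), down 3 to (4,1), right 1 to (4,2), up 2 to (2,2) — 9 moves in all.
Check: all required cells visited; 9 ≤ 9 moves.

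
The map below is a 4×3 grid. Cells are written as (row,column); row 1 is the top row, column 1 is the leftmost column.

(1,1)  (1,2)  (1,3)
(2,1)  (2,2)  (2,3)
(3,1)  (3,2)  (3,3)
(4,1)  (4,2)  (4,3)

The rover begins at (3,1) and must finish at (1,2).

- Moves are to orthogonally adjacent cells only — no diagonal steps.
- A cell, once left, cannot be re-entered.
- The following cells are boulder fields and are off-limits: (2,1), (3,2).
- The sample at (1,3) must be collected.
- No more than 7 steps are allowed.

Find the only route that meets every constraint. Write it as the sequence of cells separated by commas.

The budget equals the shortest possible length, so every move has to be on a shortest route through the required cells.
Route from (3,1): down to (4,1), 2× right (reaching (4,3)), 3× up (reaching (1,3)), left to (1,2) — 7 moves in all.
Check: all required cells visited; 7 ≤ 7 moves.

(3,1), (4,1), (4,2), (4,3), (3,3), (2,3), (1,3), (1,2)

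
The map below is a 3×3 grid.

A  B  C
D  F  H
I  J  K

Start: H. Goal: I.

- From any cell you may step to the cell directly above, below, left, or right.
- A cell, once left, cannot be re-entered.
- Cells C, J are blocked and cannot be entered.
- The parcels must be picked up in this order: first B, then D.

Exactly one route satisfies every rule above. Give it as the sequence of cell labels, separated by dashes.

H - F - B - A - D - I

The waypoints must appear in the order B, D, with no cell reused.
Route from H: left 1 to F, up 1 to B, left 1 to A, down 2 to I — 5 moves in all.
Check: order respected (B at step 2, D at step 4).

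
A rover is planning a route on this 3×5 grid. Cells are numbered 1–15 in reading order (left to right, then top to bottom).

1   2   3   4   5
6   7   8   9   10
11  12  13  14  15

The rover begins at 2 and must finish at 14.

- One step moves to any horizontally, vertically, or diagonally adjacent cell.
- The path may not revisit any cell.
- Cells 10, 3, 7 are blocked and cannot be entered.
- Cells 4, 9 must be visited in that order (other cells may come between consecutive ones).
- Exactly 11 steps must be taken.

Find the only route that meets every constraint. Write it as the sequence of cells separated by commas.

2, 1, 6, 11, 12, 13, 8, 4, 5, 9, 15, 14

The waypoints must appear in the order 4, 9, with no cell reused.
Route from 2: left to 1, 2× down (reaching 11), 2× right (reaching 13), up to 8, up-right to 4, right to 5, down-left to 9, down-right to 15, left to 14 — 11 moves in all.
Check: order respected (4 at step 7, 9 at step 9); 11 moves as required.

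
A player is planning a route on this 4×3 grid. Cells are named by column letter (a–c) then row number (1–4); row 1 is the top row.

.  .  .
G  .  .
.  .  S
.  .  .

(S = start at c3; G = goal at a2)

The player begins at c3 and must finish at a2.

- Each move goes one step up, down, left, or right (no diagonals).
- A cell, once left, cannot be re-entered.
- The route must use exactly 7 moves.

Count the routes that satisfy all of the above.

5

Need simple routes of exactly 7 moves from c3 to a2 (Manhattan distance 3, so 2 moves are spent on a detour and 2 undoing it).
Enumerating: c3 c2 c1 b1 b2 b3 a3 a2 | c3 c2 b2 b3 b4 a4 a3 a2 | c3 c4 b4 b3 b2 b1 a1 a2 | c3 c4 b4 a4 a3 b3 b2 a2 | c3 b3 b2 c2 c1 b1 a1 a2.
That gives 5 routes.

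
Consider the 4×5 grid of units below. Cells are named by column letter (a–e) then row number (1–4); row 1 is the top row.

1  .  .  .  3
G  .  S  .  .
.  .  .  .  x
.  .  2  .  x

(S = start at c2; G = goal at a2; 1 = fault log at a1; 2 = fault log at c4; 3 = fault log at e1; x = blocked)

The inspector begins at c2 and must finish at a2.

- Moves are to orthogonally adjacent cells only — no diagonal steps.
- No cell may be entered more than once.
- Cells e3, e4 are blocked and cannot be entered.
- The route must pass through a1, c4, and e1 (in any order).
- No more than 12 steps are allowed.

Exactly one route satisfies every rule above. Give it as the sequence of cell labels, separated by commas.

c2, c3, c4, d4, d3, d2, e2, e1, d1, c1, b1, a1, a2

The budget equals the shortest possible length, so every move has to be on a shortest route through the required cells.
Route from c2: 2× down (reaching c4), right to d4, 2× up (reaching d2), right to e2, up to e1, 4× left (reaching a1), down to a2 — 12 moves in all.
Check: all required cells visited; 12 ≤ 12 moves.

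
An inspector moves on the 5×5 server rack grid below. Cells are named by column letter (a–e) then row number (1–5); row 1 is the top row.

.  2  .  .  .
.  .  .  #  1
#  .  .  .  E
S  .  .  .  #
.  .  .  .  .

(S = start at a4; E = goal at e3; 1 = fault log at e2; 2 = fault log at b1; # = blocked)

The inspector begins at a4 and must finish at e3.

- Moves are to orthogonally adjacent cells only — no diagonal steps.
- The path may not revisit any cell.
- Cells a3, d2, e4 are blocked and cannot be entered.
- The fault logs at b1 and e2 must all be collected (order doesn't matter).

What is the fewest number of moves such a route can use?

9

Any route passes through b1 and e2 in some order between a4 and e3. Summing Manhattan distances along each leg and taking the cheapest ordering (a4 → b1 → e2 → e3) gives a lower bound of 4 + 4 + 1 = 9 moves.
A route of 9 moves achieves this: a4 → b4 → b3 → b2 → b1 → c1 → d1 → e1 → e2 → e3.
Since 9 matches the lower bound, it is optimal.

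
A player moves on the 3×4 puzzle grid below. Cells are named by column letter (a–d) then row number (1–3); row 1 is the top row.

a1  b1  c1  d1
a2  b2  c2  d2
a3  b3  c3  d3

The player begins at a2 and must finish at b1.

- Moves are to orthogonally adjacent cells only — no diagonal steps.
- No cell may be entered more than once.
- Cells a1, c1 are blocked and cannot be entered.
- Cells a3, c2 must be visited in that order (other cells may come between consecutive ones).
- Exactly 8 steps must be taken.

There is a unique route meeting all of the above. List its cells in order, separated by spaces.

The waypoints must appear in the order a3, c2, with no cell reused.
Route from a2: down 1 to a3, right 3 to d3, up 1 to d2, left 2 to b2, up 1 to b1 — 8 moves in all.
Check: order respected (a3 at step 1, c2 at step 6); 8 moves as required.

a2 a3 b3 c3 d3 d2 c2 b2 b1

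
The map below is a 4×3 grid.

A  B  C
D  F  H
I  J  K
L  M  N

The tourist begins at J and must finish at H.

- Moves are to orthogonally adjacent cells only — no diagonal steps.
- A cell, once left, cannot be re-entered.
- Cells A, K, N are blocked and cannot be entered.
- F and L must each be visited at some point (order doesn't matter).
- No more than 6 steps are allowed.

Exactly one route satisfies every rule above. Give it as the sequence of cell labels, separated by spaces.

Any route must reach F and L and still end at H within 6 moves, so the order of the required stops is forced.
Route from J: down 1 to M, left 1 to L, up 2 to D, right 2 to H — 6 moves in all.
Check: all required cells visited; 6 ≤ 6 moves.

J M L I D F H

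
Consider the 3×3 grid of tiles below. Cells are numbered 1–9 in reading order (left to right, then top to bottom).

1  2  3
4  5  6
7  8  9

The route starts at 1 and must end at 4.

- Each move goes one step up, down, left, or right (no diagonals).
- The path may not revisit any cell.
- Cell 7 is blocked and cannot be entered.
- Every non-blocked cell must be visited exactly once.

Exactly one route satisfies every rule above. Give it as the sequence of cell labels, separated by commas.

1, 2, 3, 6, 9, 8, 5, 4

Need to visit all 8 open cells exactly once, starting at 1 and ending at 4.
Cell 8 has only two open neighbours (5 and 9), so the path must pass straight through it: one of those is the cell it's entered from and the other is where it exits.
Route from 1: right 2 to 3, down 2 to 9, left 1 to 8, up 1 to 5, left 1 to 4 — 7 moves in all.
Check: all 8 open cells covered.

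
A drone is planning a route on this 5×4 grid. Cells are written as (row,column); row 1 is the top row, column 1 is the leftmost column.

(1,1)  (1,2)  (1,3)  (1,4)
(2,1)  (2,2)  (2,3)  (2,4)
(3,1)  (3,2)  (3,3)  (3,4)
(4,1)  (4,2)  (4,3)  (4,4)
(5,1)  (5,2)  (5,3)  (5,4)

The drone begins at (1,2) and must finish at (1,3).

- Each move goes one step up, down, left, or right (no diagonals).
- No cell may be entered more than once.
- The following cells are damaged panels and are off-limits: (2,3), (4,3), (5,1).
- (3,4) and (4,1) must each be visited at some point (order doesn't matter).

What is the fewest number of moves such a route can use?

11

Any route passes through (3,4) and (4,1) in some order between (1,2) and (1,3). Summing Manhattan distances along each leg and taking the cheapest ordering ((1,2) → (4,1) → (3,4) → (1,3)) gives a lower bound of 4 + 4 + 3 = 11 moves.
A route of 11 moves achieves this: (1,2) → (2,2) → (2,1) → (3,1) → (4,1) → (4,2) → (3,2) → (3,3) → (3,4) → (2,4) → (1,4) → (1,3).
Since 11 matches the lower bound, it is optimal.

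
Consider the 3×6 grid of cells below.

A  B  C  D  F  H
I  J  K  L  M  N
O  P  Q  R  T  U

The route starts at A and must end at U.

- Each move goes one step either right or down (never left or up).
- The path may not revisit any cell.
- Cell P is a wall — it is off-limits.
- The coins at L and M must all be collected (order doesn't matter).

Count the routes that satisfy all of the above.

A right/down-only route from A to U makes exactly 2 down-moves and 5 right-moves in some order.
With no other constraints that would be C(7,2) = 21 routes.
A monotone route can only reach the required cells in the order L, M, so split there and multiply the segment counts (each segment already excludes blocked cells): A→L: 4; L→M: 1; M→U: 2; product = 8.
That gives 8 routes.

8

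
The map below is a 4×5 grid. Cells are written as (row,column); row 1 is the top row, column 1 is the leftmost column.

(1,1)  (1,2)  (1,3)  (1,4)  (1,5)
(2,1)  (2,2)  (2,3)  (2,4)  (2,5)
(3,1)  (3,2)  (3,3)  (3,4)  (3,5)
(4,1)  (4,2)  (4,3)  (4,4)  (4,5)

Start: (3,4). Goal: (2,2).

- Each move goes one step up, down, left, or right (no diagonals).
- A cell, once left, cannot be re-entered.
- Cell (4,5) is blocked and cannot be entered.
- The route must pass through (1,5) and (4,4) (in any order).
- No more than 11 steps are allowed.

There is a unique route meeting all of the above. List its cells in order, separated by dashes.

The budget equals the shortest possible length, so every move has to be on a shortest route through the required cells.
Route from (3,4): down to (4,4), left to (4,3), 2× up (reaching (2,3)), 2× right (reaching (2,5)), up to (1,5), 3× left (reaching (1,2)), down to (2,2) — 11 moves in all.
Check: all required cells visited; 11 ≤ 11 moves.

(3,4) - (4,4) - (4,3) - (3,3) - (2,3) - (2,4) - (2,5) - (1,5) - (1,4) - (1,3) - (1,2) - (2,2)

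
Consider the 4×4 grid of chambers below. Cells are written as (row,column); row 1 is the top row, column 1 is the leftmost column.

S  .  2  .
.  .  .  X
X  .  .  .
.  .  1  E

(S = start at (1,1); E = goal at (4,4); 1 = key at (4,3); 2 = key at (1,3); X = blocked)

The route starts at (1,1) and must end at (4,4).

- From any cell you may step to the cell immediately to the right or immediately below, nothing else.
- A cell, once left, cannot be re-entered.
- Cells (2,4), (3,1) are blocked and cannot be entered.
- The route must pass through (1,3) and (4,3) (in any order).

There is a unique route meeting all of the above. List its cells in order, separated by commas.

Moves only go right or down, so the column and row indices never decrease.
Route from (1,1): 2× right (reaching (1,3)), 3× down (reaching (4,3)), right to (4,4) — 6 moves in all.
Check: all required cells visited.

(1,1), (1,2), (1,3), (2,3), (3,3), (4,3), (4,4)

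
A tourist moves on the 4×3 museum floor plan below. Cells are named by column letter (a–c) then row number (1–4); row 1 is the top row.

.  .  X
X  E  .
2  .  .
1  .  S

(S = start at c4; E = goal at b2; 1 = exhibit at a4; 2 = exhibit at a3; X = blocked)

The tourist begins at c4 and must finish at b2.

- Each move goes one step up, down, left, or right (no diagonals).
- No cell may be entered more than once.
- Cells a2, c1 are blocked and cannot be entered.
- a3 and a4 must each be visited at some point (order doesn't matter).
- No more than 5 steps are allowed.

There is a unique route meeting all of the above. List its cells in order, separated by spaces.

The budget equals the shortest possible length, so every move has to be on a shortest route through the required cells.
Route from c4: left 2 to a4, up 1 to a3, right 1 to b3, up 1 to b2 — 5 moves in all.
Check: all required cells visited; 5 ≤ 5 moves.

c4 b4 a4 a3 b3 b2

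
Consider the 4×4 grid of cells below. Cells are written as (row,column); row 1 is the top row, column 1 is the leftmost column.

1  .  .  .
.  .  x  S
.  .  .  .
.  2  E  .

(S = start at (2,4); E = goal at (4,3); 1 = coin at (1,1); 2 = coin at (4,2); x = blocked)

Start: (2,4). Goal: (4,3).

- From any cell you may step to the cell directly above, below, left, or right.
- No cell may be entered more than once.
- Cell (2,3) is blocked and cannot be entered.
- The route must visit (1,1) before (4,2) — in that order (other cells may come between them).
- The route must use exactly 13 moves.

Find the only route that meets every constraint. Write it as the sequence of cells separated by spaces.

The waypoints must appear in the order (1,1), (4,2), with no cell reused.
Route from (2,4): up 1 to (1,4), left 3 to (1,1), down 3 to (4,1), right 1 to (4,2), up 1 to (3,2), right 2 to (3,4), down 1 to (4,4), left 1 to (4,3) — 13 moves in all.
Check: order respected (1 at step 4, 2 at step 8); 13 moves as required.

(2,4) (1,4) (1,3) (1,2) (1,1) (2,1) (3,1) (4,1) (4,2) (3,2) (3,3) (3,4) (4,4) (4,3)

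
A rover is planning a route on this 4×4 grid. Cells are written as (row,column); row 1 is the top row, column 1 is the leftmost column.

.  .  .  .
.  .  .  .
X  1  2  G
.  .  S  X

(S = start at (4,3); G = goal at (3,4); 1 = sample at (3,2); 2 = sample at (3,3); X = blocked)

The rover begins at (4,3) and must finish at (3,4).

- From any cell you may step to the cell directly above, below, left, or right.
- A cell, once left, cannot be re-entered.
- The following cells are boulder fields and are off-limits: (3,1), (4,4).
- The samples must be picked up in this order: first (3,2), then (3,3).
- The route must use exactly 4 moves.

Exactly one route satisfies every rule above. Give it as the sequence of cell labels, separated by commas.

The waypoints must appear in the order (3,2), (3,3), with no cell reused.
Route from (4,3): left to (4,2), up to (3,2), 2× right (reaching (3,4)) — 4 moves in all.
Check: order respected (1 at step 2, 2 at step 3); 4 moves as required.

(4,3), (4,2), (3,2), (3,3), (3,4)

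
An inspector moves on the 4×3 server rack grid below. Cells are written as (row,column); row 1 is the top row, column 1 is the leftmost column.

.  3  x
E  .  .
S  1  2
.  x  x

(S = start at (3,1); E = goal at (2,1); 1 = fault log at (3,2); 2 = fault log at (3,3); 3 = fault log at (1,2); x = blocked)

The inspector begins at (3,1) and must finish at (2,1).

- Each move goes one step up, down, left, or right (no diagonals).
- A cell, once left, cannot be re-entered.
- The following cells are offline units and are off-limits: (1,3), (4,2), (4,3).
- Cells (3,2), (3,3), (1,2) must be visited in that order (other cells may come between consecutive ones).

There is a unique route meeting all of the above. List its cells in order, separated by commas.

The waypoints must appear in the order (3,2), (3,3), (1,2), with no cell reused.
Route from (3,1): 2× right (reaching (3,3)), up to (2,3), left to (2,2), up to (1,2), left to (1,1), down to (2,1) — 7 moves in all.
Check: order respected (1 at step 1, 2 at step 2, 3 at step 5).

(3,1), (3,2), (3,3), (2,3), (2,2), (1,2), (1,1), (2,1)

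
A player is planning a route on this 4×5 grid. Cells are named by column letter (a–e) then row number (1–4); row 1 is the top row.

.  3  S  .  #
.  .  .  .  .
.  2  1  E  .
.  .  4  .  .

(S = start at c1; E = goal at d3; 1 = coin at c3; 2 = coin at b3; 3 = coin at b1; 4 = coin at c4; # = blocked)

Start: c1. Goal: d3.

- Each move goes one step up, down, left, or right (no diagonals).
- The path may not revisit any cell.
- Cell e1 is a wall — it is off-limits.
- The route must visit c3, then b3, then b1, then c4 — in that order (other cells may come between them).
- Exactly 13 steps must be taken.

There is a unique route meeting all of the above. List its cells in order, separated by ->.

c1 -> c2 -> c3 -> b3 -> b2 -> b1 -> a1 -> a2 -> a3 -> a4 -> b4 -> c4 -> d4 -> d3

The waypoints must appear in the order c3, b3, b1, c4, with no cell reused.
Route from c1: 2× down (reaching c3), left to b3, 2× up (reaching b1), left to a1, 3× down (reaching a4), 3× right (reaching d4), up to d3 — 13 moves in all.
Check: order respected (1 at step 2, 2 at step 3, 3 at step 5, 4 at step 11); 13 moves as required.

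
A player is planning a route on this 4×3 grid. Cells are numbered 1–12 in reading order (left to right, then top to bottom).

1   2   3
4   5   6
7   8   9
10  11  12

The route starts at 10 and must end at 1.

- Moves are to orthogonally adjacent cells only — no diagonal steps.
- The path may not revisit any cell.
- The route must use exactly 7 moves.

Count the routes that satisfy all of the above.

Need simple routes of exactly 7 moves from 10 to 1 (Manhattan distance 3, so 2 moves are spent on a detour and 2 undoing it).
Branch systematically from the start, pruning whenever the remaining move budget drops below the Manhattan distance to 1 or differs from it in parity. Grouping the completions by first move — via 7: 5; via 11: 11 — and summing: 5 + 11 = 16.
That gives 16 routes.

16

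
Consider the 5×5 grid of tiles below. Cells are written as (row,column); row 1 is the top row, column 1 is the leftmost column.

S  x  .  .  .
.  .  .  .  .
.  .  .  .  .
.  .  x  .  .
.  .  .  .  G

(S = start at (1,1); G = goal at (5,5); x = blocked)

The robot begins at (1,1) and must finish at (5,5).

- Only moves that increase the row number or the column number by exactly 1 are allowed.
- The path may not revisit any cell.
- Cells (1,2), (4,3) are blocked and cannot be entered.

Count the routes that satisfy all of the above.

17

A right/down-only route from (1,1) to (5,5) makes exactly 4 down-moves and 4 right-moves in some order.
With no other constraints that would be C(8,4) = 70 routes.
Subtract routes through each blocked cell (inclusion–exclusion for overlaps): − through (1,2): 35 − through (4,3): 30 + through (1,2)&(4,3): 12 → 17.
That gives 17 routes.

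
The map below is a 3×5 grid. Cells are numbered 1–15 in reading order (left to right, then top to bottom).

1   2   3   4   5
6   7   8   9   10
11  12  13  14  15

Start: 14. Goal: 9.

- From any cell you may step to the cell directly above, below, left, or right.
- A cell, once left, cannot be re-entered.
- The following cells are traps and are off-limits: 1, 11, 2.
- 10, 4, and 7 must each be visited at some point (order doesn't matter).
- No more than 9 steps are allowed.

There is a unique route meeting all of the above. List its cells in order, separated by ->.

14 -> 13 -> 12 -> 7 -> 8 -> 3 -> 4 -> 5 -> 10 -> 9

Any route must reach 10, 4, and 7 and still end at 9 within 9 moves, so the order of the required stops is forced.
Route from 14: 2× left (reaching 12), up to 7, right to 8, up to 3, 2× right (reaching 5), down to 10, left to 9 — 9 moves in all.
Check: all required cells visited; 9 ≤ 9 moves.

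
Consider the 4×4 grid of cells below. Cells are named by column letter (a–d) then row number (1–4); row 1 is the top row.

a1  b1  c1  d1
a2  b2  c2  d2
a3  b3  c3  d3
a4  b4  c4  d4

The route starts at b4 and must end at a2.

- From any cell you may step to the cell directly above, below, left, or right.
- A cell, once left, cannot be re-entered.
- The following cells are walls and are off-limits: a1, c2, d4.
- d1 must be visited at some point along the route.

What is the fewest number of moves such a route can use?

Any route passes through d1 somewhere between b4 and a2. Summing Manhattan distances along the two legs (b4 → d1 → a2) gives a lower bound of 5 + 4 = 9 moves.
A route of 9 moves achieves this: b4 → b3 → c3 → d3 → d2 → d1 → c1 → b1 → b2 → a2.
Since 9 matches the lower bound, it is optimal.

9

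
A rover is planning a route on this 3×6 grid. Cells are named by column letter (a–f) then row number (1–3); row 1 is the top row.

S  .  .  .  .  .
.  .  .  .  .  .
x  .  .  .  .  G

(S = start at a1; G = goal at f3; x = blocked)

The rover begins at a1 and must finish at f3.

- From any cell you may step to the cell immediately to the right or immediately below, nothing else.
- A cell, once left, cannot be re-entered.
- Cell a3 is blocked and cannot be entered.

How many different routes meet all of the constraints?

20

A right/down-only route from a1 to f3 makes exactly 2 down-moves and 5 right-moves in some order.
With no other constraints that would be C(7,2) = 21 routes.
Subtract routes through each blocked cell (inclusion–exclusion for overlaps): − through a3: 1 → 20.
That gives 20 routes.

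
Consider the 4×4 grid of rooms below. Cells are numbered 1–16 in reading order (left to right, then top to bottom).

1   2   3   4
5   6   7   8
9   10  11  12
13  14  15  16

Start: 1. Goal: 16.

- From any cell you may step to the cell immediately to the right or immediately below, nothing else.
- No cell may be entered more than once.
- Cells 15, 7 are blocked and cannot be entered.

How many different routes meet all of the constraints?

4

A right/down-only route from 1 to 16 makes exactly 3 down-moves and 3 right-moves in some order.
With no other constraints that would be C(6,3) = 20 routes.
Subtract routes through each blocked cell (inclusion–exclusion for overlaps): − through 7: 9 − through 15: 10 + through 7&15: 3 → 4.
That gives 4 routes.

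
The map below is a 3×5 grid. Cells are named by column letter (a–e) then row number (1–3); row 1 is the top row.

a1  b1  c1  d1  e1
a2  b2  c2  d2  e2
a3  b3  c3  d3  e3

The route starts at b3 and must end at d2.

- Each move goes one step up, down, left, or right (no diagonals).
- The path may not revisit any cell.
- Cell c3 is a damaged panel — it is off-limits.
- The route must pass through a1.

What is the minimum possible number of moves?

7

Any route passes through a1 somewhere between b3 and d2. Summing Manhattan distances along the two legs (b3 → a1 → d2) gives a lower bound of 3 + 4 = 7 moves.
A route of 7 moves achieves this: b3 → b2 → a2 → a1 → b1 → c1 → c2 → d2.
Since 7 matches the lower bound, it is optimal.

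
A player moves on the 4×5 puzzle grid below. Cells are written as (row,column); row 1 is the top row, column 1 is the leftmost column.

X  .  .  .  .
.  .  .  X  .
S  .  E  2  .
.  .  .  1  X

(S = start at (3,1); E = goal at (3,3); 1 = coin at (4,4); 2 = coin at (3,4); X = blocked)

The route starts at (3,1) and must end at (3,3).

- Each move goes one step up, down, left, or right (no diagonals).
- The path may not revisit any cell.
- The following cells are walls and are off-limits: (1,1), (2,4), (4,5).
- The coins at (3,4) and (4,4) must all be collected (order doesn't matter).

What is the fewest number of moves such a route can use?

6

Any route passes through (3,4) and (4,4) in some order between (3,1) and (3,3). Summing Manhattan distances along each leg and taking the cheapest ordering ((3,1) → (4,4) → (3,4) → (3,3)) gives a lower bound of 4 + 1 + 1 = 6 moves.
A route of 6 moves achieves this: (3,1) → (4,1) → (4,2) → (4,3) → (4,4) → (3,4) → (3,3).
Since 6 matches the lower bound, it is optimal.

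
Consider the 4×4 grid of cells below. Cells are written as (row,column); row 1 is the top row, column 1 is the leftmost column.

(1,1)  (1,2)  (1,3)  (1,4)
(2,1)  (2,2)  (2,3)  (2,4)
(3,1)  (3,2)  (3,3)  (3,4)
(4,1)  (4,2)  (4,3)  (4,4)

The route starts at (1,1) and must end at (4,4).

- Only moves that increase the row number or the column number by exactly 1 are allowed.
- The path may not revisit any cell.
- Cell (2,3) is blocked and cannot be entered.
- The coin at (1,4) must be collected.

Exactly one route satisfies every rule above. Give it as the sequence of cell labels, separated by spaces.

Moves only go right or down, so the column and row indices never decrease.
Route from (1,1): 3× right (reaching (1,4)), 3× down (reaching (4,4)) — 6 moves in all.
Check: all required cells visited.

(1,1) (1,2) (1,3) (1,4) (2,4) (3,4) (4,4)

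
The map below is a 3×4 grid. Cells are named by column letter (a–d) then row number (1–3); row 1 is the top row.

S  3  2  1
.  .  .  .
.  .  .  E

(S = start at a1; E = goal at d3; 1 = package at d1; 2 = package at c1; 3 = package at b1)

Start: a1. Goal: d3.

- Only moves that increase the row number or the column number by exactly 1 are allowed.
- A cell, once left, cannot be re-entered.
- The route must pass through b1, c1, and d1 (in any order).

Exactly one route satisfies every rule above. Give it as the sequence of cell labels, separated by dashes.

Moves only go right or down, so the column and row indices never decrease.
Route from a1: right 3 to d1, down 2 to d3 — 5 moves in all.
Check: all required cells visited.

a1 - b1 - c1 - d1 - d2 - d3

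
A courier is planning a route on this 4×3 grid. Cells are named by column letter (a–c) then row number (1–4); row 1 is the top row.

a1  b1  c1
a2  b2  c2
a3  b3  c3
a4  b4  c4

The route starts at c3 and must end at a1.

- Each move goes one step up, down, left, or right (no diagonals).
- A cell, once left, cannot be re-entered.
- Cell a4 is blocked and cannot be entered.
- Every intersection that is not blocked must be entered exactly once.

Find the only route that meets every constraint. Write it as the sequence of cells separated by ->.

Need to visit all 11 open cells exactly once, starting at c3 and ending at a1.
Cell c1 has only two open neighbours (c2 and b1), so the path must pass straight through it: one of those is the cell it's entered from and the other is where it exits.
Route from c3: down to c4, left to b4, up to b3, left to a3, up to a2, 2× right (reaching c2), up to c1, 2× left (reaching a1) — 10 moves in all.
Check: all 11 open cells covered.

c3 -> c4 -> b4 -> b3 -> a3 -> a2 -> b2 -> c2 -> c1 -> b1 -> a1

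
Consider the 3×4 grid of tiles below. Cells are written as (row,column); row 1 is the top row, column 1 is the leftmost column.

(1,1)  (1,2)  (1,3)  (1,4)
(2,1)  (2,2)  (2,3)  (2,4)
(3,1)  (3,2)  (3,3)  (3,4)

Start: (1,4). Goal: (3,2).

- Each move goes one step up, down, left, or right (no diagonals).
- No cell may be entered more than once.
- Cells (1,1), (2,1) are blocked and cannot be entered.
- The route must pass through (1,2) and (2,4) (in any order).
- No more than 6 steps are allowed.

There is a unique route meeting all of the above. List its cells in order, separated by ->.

The budget equals the shortest possible length, so every move has to be on a shortest route through the required cells.
Route from (1,4): down 1 to (2,4), left 1 to (2,3), up 1 to (1,3), left 1 to (1,2), down 2 to (3,2) — 6 moves in all.
Check: all required cells visited; 6 ≤ 6 moves.

(1,4) -> (2,4) -> (2,3) -> (1,3) -> (1,2) -> (2,2) -> (3,2)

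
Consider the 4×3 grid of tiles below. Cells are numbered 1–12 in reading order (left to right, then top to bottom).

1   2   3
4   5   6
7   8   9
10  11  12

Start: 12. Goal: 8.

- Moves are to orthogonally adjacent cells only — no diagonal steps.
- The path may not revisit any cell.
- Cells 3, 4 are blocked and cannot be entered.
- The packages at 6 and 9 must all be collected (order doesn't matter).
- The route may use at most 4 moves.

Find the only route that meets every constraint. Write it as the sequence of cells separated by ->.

The budget equals the shortest possible length, so every move has to be on a shortest route through the required cells.
Route from 12: 2× up (reaching 6), left to 5, down to 8 — 4 moves in all.
Check: all required cells visited; 4 ≤ 4 moves.

12 -> 9 -> 6 -> 5 -> 8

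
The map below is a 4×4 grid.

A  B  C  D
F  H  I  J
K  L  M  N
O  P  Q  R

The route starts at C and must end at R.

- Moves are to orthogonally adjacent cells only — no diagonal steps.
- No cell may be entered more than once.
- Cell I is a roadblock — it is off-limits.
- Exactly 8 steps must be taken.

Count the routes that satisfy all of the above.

14

Need simple routes of exactly 8 moves from C to R (Manhattan distance 4, so 2 moves are spent on a detour and 2 undoing it).
Branch systematically from the start, pruning whenever the remaining move budget drops below the Manhattan distance to R or differs from it in parity. Grouping the completions by first move — via B: 13; via D: 1 — and summing: 13 + 1 = 14.
That gives 14 routes.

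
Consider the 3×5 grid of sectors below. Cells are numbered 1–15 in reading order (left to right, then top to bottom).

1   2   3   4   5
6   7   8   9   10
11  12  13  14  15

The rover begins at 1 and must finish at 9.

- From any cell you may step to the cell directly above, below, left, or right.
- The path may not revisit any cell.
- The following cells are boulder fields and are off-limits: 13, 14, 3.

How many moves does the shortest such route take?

The Manhattan distance from 1 to 9 is |1−2| + |1−4| = 4, so at least 4 moves are needed.
A route of 4 moves achieves this: 1 → 6 → 7 → 8 → 9.
Since 4 matches the lower bound, it is optimal.

4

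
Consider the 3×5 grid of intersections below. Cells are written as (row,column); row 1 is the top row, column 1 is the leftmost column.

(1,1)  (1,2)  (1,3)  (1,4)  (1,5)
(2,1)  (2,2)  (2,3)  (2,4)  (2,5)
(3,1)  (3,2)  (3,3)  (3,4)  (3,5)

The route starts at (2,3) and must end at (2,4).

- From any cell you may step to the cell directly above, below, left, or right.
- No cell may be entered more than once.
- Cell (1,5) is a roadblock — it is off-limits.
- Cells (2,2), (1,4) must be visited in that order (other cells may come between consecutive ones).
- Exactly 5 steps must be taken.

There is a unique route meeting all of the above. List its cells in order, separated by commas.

(2,3), (2,2), (1,2), (1,3), (1,4), (2,4)

The waypoints must appear in the order (2,2), (1,4), with no cell reused.
Route from (2,3): left to (2,2), up to (1,2), 2× right (reaching (1,4)), down to (2,4) — 5 moves in all.
Check: order respected ((2,2) at step 1, (1,4) at step 4); 5 moves as required.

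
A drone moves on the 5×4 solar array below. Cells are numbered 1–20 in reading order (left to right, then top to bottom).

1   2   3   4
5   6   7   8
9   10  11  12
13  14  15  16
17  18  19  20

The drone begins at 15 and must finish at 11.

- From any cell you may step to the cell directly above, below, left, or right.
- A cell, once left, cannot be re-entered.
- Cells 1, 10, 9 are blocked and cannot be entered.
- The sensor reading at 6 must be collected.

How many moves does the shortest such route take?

9

Any route passes through 6 somewhere between 15 and 11. Summing Manhattan distances along the two legs (15 → 6 → 11) gives a lower bound of 3 + 2 = 5 moves.
The shortest route satisfying every rule uses 9 moves: 15 → 16 → 12 → 8 → 4 → 3 → 2 → 6 → 7 → 11.
The bound of 5 isn't tight here; checking systematically, no route of length 5 through 8 satisfies every constraint (on a 4-connected grid the length of any start-to-goal walk has the same parity as the Manhattan bound, so only lengths 5, 7, 9, … need checking), so 9 is the minimum.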